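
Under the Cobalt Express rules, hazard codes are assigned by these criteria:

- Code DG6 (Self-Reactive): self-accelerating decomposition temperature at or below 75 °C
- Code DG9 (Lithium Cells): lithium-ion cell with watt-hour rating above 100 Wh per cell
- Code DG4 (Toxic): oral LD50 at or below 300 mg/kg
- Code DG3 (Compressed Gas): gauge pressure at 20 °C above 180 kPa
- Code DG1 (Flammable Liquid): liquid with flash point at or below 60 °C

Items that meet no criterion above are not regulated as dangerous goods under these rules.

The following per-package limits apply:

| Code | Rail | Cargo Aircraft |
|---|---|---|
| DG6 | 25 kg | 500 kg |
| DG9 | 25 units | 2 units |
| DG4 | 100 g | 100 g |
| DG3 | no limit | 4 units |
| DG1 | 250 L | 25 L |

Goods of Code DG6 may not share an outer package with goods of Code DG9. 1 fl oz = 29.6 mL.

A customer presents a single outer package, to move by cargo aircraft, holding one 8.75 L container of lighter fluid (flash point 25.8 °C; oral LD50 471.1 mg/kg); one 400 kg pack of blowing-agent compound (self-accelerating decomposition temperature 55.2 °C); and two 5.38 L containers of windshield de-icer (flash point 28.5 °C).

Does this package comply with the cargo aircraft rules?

Yes

The lighter fluid has flash point 25.8 °C, which is ≤ 60 °C, so it is Code DG1 (Flammable Liquid).
Self-accelerating decomposition temperature 55.2 °C meets the Code DG6 criterion (Self-Reactive), so the blowing-agent compound is Code DG6.
Flash point 28.5 °C meets the Code DG1 criterion (Flammable Liquid), so the windshield de-icer is Code DG1.
Code DG6 quantity: 400 kg.
That is within the Code DG6 cargo aircraft limit of 500 kg.
Total Code DG1: 8.75 L + (two 5.38 L containers = 10.76 L) = 19.51 L.
19.51 L ≤ 25 L (cargo aircraft limit, Code DG1) — within limit.
The segregation rule (Code DG6 with Code DG9) does not apply to Code DG6 with Code DG1.
Every hazard code is within its cargo aircraft limit and no segregation rule is violated.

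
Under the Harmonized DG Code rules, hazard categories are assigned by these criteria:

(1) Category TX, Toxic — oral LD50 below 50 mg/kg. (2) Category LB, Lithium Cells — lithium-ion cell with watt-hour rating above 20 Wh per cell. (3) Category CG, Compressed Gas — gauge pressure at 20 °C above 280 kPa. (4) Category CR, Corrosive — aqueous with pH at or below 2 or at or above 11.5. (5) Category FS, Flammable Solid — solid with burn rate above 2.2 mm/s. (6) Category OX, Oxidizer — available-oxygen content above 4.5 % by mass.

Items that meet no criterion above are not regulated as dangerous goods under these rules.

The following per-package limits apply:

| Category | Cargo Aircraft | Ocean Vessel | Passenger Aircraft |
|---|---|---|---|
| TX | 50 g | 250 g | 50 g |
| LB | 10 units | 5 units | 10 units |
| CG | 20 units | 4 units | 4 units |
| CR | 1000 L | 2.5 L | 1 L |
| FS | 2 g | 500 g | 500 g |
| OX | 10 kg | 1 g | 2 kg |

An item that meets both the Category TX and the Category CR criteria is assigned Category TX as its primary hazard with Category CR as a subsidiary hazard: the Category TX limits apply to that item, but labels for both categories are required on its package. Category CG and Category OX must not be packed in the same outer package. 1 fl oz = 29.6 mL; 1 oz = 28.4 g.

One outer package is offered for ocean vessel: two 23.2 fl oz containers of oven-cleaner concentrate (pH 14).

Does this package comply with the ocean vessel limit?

Oven-cleaner concentrate: pH 14 ≥ 11.5 → Category CR (Corrosive).
Category CR quantity: two 23.2 fl oz containers = 1373.44 mL.
1373.44 mL ≤ 2.5 L (ocean vessel limit, Category CR) — within limit.

Yes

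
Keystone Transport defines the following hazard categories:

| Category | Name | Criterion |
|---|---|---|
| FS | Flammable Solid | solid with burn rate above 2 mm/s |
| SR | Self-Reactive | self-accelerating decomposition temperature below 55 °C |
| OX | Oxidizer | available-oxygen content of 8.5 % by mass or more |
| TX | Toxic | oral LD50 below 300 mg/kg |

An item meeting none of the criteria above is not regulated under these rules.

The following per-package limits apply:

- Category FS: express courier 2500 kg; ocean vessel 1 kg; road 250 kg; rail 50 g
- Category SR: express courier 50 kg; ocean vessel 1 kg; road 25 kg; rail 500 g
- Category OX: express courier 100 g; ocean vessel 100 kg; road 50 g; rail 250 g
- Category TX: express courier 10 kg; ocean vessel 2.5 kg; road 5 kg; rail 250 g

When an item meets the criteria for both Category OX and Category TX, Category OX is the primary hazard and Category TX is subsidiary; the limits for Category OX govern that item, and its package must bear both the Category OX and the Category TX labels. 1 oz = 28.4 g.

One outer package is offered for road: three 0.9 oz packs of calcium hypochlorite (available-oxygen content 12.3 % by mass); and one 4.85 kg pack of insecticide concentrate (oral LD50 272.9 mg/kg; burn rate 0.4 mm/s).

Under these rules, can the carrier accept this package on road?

Calcium hypochlorite: available-oxygen content 12.3 % by mass ≥ 8.5 % by mass → Category OX (Oxidizer).
Insecticide concentrate: oral LD50 272.9 mg/kg < 300 mg/kg → Category TX (Toxic).
Category OX quantity: three 0.9 oz packs = 76.68 g.
76.68 g > 50 g (road limit, Category OX) — over the limit.
Category TX quantity: 4.85 kg.
That is within the Category TX road limit of 5 kg.

No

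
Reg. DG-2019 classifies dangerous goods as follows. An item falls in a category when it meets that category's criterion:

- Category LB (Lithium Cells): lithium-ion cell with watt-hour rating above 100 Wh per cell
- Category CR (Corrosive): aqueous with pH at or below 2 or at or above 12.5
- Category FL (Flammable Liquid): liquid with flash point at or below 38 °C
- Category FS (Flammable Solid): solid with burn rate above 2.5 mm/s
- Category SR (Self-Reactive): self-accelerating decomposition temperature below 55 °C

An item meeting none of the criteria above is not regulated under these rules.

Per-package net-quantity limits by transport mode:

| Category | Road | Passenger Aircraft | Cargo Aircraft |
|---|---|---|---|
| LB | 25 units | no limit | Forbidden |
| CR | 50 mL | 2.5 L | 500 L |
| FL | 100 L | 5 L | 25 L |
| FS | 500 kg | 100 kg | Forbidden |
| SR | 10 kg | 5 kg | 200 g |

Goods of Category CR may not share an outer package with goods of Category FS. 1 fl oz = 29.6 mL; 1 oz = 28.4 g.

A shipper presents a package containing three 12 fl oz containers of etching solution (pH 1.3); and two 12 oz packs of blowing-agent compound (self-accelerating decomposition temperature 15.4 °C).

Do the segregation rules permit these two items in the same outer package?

pH 1.3 meets the Category CR criterion (Corrosive), so the etching solution is Category CR.
Self-accelerating decomposition temperature 15.4 °C meets the Category SR criterion (Self-Reactive), so the blowing-agent compound is Category SR.
No segregation rule bars Category CR with Category SR.

Yes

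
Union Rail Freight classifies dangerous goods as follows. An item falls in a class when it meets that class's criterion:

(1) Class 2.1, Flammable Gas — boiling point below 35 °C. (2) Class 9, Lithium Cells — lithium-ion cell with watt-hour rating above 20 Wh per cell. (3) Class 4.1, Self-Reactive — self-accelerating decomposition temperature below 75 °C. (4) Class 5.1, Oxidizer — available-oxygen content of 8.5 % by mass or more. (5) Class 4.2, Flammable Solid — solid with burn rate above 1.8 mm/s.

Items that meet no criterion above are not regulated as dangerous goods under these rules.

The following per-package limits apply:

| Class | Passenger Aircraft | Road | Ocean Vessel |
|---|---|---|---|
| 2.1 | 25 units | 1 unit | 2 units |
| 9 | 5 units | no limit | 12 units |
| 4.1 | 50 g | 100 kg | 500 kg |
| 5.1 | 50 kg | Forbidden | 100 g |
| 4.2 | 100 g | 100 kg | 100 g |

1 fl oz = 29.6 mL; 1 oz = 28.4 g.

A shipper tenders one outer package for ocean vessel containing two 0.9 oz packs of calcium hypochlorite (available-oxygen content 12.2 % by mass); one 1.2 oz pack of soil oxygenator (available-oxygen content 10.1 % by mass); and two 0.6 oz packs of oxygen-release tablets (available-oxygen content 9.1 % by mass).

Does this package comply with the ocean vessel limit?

No

With available-oxygen content 12.2 % by mass (≥ 8.5 % by mass), the calcium hypochlorite falls in Class 5.1.
With available-oxygen content 10.1 % by mass (≥ 8.5 % by mass), the soil oxygenator falls in Class 5.1.
The oxygen-release tablets have available-oxygen content 9.1 % by mass, which is ≥ 8.5 % by mass, so they are Class 5.1 (Oxidizer).
Total Class 5.1: (two 0.9 oz packs = 51.12 g) + (one 1.2 oz pack = 34.08 g) + (two 0.6 oz packs = 34.08 g) = 119.28 g.
That exceeds the Class 5.1 ocean vessel limit of 100 g.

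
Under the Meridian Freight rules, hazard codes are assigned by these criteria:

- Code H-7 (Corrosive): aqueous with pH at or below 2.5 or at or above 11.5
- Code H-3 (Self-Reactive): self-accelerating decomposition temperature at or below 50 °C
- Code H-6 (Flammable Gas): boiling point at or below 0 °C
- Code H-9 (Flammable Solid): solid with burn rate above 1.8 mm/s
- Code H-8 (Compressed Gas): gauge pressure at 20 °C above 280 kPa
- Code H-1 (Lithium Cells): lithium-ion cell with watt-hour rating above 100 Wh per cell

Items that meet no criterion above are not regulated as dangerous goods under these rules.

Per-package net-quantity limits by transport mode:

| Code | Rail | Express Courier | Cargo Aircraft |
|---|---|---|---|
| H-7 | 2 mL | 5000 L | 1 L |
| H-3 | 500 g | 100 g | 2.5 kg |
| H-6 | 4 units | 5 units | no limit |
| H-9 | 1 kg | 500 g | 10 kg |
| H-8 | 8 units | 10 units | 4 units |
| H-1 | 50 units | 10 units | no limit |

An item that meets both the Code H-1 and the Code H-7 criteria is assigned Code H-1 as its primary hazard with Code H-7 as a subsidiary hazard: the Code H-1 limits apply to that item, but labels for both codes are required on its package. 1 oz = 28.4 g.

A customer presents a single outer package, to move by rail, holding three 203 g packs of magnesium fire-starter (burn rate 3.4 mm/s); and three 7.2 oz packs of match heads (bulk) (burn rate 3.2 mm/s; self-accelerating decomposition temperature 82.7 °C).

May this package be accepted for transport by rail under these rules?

No

The magnesium fire-starter has burn rate 3.4 mm/s, which is > 1.8 mm/s, so it is Code H-9 (Flammable Solid).
Burn rate 3.2 mm/s meets the Code H-9 criterion (Flammable Solid), so the match heads (bulk) are Code H-9.
Total Code H-9: (three 203 g packs = 609 g) + (three 7.2 oz packs = 613.44 g) = 1222.44 g.
That exceeds the Code H-9 rail limit of 1 kg.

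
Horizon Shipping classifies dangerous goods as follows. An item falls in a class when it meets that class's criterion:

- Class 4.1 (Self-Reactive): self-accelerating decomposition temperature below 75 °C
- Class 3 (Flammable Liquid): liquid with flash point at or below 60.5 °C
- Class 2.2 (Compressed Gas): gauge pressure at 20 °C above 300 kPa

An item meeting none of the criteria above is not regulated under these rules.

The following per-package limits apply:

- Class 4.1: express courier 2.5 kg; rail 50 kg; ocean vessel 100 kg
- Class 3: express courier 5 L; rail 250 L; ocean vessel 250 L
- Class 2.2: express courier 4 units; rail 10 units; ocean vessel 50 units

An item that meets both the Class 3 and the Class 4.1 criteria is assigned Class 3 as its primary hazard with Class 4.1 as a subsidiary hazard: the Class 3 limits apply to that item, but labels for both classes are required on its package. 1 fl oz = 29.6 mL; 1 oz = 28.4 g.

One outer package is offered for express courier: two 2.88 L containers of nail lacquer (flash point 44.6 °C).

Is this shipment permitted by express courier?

Flash point 44.6 °C meets the Class 3 criterion (Flammable Liquid), so the nail lacquer is Class 3.
Class 3 quantity: two 2.88 L containers = 5.76 L.
5.76 L > 5 L (express courier limit, Class 3) — over the limit.

No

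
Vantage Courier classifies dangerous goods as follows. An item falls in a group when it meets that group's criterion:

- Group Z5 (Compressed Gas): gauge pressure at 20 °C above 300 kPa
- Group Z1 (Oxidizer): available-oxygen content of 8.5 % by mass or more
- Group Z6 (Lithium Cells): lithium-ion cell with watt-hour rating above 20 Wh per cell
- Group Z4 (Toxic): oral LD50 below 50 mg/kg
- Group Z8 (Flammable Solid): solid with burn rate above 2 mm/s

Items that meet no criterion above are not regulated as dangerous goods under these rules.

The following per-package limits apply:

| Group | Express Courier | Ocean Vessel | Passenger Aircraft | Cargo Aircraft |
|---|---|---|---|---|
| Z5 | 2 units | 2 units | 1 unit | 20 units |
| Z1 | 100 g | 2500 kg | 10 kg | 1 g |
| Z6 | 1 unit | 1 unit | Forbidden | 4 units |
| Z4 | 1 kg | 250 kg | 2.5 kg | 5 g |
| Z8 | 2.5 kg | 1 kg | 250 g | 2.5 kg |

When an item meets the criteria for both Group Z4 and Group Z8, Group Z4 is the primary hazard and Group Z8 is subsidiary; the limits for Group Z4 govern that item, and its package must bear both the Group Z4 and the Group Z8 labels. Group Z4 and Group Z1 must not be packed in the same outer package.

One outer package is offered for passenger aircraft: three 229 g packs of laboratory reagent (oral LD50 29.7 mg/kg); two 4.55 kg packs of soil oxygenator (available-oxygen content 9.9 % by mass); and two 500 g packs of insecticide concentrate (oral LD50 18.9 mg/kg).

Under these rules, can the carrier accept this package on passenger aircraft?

No

Oral LD50 29.7 mg/kg meets the Group Z4 criterion (Toxic), so the laboratory reagent is Group Z4.
The soil oxygenator has available-oxygen content 9.9 % by mass, which is ≥ 8.5 % by mass, so it is Group Z1 (Oxidizer).
With oral LD50 18.9 mg/kg (< 50 mg/kg), the insecticide concentrate falls in Group Z4.
Total Group Z4: (three 229 g packs = 687 g) + (two 500 g packs = 1 kg) = 1.687 kg.
That is within the Group Z4 passenger aircraft limit of 2.5 kg.
Group Z1 quantity: two 4.55 kg packs = 9.1 kg.
9.1 kg is within the passenger aircraft limit of 10 kg for Group Z1.
Group Z4 and Group Z1 may not share an outer package.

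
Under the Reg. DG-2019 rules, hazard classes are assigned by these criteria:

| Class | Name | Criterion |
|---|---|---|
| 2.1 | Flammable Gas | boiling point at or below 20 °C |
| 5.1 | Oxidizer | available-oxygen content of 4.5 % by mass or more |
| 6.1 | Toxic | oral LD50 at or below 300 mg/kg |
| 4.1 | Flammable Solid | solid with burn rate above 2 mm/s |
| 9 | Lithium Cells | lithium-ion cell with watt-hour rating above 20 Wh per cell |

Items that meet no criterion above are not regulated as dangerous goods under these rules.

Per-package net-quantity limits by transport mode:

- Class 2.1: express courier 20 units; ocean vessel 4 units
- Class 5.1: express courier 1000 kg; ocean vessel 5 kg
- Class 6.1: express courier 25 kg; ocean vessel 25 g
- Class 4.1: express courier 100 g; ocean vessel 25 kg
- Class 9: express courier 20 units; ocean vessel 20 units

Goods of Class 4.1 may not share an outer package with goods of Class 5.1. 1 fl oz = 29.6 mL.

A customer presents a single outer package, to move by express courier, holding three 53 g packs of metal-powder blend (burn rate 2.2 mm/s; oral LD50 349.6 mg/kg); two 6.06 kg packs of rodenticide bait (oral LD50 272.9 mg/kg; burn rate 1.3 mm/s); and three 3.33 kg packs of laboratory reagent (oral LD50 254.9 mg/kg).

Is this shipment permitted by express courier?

No

With burn rate 2.2 mm/s (> 2 mm/s), the metal-powder blend falls in Class 4.1.
With oral LD50 272.9 mg/kg (≤ 300 mg/kg), the rodenticide bait falls in Class 6.1.
With oral LD50 254.9 mg/kg (≤ 300 mg/kg), the laboratory reagent falls in Class 6.1.
Total Class 6.1: (two 6.06 kg packs = 12.12 kg) + (three 3.33 kg packs = 9.99 kg) = 22.11 kg.
22.11 kg is within the express courier limit of 25 kg for Class 6.1.
Class 4.1 quantity: three 53 g packs = 159 g.
159 g exceeds the express courier limit of 100 g for Class 4.1.
The segregation rule (Class 4.1 with Class 5.1) does not apply to Class 6.1 with Class 4.1.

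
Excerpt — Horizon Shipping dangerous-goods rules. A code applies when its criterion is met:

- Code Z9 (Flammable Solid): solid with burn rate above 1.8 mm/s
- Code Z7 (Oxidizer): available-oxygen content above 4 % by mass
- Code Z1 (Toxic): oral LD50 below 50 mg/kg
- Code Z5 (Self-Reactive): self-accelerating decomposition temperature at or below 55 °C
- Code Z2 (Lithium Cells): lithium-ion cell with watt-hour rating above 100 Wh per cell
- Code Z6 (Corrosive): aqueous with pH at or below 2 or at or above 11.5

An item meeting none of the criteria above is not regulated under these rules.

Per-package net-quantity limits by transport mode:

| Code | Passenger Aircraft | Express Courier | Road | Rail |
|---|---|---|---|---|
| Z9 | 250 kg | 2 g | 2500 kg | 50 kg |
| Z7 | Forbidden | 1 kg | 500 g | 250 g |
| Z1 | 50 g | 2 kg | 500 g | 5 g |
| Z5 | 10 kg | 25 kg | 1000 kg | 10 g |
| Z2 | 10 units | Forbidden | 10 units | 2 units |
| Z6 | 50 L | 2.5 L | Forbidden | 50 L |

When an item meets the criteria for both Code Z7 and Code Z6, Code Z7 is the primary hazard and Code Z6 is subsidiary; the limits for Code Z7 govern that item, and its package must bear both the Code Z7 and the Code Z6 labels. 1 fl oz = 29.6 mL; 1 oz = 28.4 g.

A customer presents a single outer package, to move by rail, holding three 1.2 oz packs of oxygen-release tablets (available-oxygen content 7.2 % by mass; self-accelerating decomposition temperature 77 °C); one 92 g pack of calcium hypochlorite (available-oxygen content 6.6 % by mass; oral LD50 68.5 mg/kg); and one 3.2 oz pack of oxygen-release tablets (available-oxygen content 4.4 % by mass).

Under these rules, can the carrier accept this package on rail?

Oxygen-release tablets: available-oxygen content 7.2 % by mass > 4 % by mass → Code Z7 (Oxidizer).
The calcium hypochlorite has available-oxygen content 6.6 % by mass, which is > 4 % by mass, so it is Code Z7 (Oxidizer).
The oxygen-release tablets have available-oxygen content 4.4 % by mass, which is > 4 % by mass, so they are Code Z7 (Oxidizer).
Total Code Z7: (three 1.2 oz packs = 102.24 g) + 92 g + (one 3.2 oz pack = 90.88 g) = 285.12 g.
285.12 g > 250 g (rail limit, Code Z7) — over the limit.

No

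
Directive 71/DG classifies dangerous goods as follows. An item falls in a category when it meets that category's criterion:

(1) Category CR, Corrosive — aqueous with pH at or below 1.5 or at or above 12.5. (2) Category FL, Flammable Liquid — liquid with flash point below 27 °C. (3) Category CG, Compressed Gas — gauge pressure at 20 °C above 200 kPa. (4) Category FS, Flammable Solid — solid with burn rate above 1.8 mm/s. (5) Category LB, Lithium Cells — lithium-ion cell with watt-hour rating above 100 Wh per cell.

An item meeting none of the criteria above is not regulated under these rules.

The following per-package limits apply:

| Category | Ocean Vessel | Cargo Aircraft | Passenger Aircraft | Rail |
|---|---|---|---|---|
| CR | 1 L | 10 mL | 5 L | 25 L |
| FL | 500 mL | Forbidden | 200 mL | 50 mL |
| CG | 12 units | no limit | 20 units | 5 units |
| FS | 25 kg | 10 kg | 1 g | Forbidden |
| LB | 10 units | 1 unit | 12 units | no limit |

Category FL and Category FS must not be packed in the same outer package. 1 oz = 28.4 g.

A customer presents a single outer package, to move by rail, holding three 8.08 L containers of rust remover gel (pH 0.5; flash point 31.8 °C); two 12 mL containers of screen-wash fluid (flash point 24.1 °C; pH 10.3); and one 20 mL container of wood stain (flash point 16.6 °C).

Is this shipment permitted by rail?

pH 0.5 meets the Category CR criterion (Corrosive), so the rust remover gel is Category CR.
The screen-wash fluid has flash point 24.1 °C, which is < 27 °C, so it is Category FL (Flammable Liquid).
Wood stain: flash point 16.6 °C < 27 °C → Category FL (Flammable Liquid).
Category FL net quantity: (two 12 mL containers = 24 mL) + 20 mL = 44 mL.
44 mL ≤ 50 mL (rail limit, Category FL) — within limit.
Category CR quantity: three 8.08 L containers = 24.24 L.
24.24 L ≤ 25 L (rail limit, Category CR) — within limit.
The segregation rule (Category FL with Category FS) does not apply to Category FL with Category CR.
Every hazard category is within its rail limit and no segregation rule is violated.

Yes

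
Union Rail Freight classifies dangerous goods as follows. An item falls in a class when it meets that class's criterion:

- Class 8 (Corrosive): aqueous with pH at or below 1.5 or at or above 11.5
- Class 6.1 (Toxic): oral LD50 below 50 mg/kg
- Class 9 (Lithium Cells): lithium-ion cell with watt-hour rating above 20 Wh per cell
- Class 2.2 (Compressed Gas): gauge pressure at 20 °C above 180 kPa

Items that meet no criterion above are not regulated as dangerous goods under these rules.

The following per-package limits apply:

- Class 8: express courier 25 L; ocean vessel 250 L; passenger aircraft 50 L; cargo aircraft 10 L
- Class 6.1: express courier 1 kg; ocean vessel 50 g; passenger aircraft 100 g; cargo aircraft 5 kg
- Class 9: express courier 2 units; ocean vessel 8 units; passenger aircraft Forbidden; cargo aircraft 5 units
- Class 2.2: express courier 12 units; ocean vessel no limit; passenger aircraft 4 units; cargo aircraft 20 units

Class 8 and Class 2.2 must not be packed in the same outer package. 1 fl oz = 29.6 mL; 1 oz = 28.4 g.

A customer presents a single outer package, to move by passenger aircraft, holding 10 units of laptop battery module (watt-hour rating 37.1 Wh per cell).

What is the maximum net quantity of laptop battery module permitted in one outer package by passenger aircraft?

Forbidden

The laptop battery module has watt-hour rating 37.1 Wh per cell, which is > 20 Wh per cell, so it is Class 9 (Lithium Cells).
The passenger aircraft limit for Class 9 is Forbidden.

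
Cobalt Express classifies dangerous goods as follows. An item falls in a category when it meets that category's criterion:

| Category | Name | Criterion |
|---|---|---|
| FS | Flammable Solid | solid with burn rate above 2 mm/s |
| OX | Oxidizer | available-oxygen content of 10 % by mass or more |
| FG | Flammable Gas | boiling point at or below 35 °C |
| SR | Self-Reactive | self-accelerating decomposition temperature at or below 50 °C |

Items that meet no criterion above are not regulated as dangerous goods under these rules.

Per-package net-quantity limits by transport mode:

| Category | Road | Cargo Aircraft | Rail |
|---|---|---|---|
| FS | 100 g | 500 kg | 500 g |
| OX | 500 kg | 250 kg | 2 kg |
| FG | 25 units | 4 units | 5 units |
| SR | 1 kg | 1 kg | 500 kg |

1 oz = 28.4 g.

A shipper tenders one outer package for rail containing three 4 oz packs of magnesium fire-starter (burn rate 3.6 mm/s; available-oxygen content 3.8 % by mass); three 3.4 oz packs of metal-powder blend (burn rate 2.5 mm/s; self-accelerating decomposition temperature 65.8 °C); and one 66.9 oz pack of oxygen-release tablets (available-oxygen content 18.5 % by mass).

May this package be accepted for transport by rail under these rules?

With burn rate 3.6 mm/s (> 2 mm/s), the magnesium fire-starter falls in Category FS.
Metal-powder blend: burn rate 2.5 mm/s > 2 mm/s → Category FS (Flammable Solid).
Oxygen-release tablets: available-oxygen content 18.5 % by mass ≥ 10 % by mass → Category OX (Oxidizer).
Category FS net quantity: (three 4 oz packs = 340.8 g) + (three 3.4 oz packs = 289.68 g) = 630.48 g.
630.48 g > 500 g (rail limit, Category FS) — over the limit.
Category OX quantity: one 66.9 oz pack = 1899.96 g.
1899.96 g is within the rail limit of 2 kg for Category OX.

No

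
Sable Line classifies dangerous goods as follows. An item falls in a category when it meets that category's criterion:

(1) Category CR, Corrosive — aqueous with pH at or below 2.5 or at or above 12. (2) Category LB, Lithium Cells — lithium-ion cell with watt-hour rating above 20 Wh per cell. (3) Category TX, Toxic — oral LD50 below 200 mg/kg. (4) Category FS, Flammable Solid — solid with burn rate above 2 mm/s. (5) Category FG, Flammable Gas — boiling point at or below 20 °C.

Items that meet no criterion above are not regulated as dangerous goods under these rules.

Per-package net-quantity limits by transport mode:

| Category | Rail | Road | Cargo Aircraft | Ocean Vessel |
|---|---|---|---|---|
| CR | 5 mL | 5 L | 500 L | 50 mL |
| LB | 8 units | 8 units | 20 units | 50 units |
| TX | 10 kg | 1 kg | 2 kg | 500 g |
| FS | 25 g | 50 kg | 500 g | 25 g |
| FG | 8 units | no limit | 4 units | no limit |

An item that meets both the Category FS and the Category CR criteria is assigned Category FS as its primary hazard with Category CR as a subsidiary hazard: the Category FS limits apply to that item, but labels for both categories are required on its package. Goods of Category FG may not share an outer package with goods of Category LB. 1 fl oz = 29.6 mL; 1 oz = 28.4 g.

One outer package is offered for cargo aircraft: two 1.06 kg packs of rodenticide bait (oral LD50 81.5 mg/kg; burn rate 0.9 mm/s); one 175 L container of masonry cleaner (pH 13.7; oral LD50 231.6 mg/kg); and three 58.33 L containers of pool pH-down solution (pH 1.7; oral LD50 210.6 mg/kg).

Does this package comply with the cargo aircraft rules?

No

Oral LD50 81.5 mg/kg meets the Category TX criterion (Toxic), so the rodenticide bait is Category TX.
With pH 13.7 (≥ 12), the masonry cleaner falls in Category CR.
Pool pH-down solution: pH 1.7 ≤ 2.5 → Category CR (Corrosive).
Total Category CR: 175 L + (three 58.33 L containers = 174.99 L) = 349.99 L.
That is within the Category CR cargo aircraft limit of 500 L.
Category TX quantity: two 1.06 kg packs = 2.12 kg.
2.12 kg > 2 kg (cargo aircraft limit, Category TX) — over the limit.
The segregation rule (Category FG with Category LB) does not apply to Category CR with Category TX.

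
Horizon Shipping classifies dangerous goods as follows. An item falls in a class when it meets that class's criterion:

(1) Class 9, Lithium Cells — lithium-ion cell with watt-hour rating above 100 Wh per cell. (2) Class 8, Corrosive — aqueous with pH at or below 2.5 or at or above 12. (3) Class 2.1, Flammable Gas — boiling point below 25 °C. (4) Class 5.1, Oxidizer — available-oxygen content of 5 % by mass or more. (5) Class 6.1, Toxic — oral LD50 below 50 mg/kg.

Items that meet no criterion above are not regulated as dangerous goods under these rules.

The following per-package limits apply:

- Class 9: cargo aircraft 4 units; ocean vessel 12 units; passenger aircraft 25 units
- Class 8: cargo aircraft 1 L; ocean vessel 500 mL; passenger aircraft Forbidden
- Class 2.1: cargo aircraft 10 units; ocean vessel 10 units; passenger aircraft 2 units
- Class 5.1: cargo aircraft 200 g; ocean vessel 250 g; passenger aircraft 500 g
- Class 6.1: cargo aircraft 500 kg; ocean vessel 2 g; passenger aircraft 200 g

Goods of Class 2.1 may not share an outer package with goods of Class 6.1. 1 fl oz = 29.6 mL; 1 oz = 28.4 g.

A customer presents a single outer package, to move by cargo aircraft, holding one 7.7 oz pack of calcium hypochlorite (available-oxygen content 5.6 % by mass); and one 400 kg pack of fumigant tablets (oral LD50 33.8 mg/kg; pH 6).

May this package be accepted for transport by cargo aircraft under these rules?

Available-oxygen content 5.6 % by mass meets the Class 5.1 criterion (Oxidizer), so the calcium hypochlorite is Class 5.1.
Oral LD50 33.8 mg/kg meets the Class 6.1 criterion (Toxic), so the fumigant tablets are Class 6.1.
Class 5.1 quantity: one 7.7 oz pack = 218.68 g.
That exceeds the Class 5.1 cargo aircraft limit of 200 g.
Class 6.1 quantity: 400 kg.
That is within the Class 6.1 cargo aircraft limit of 500 kg.
The segregation rule (Class 2.1 with Class 6.1) does not apply to Class 5.1 with Class 6.1.

No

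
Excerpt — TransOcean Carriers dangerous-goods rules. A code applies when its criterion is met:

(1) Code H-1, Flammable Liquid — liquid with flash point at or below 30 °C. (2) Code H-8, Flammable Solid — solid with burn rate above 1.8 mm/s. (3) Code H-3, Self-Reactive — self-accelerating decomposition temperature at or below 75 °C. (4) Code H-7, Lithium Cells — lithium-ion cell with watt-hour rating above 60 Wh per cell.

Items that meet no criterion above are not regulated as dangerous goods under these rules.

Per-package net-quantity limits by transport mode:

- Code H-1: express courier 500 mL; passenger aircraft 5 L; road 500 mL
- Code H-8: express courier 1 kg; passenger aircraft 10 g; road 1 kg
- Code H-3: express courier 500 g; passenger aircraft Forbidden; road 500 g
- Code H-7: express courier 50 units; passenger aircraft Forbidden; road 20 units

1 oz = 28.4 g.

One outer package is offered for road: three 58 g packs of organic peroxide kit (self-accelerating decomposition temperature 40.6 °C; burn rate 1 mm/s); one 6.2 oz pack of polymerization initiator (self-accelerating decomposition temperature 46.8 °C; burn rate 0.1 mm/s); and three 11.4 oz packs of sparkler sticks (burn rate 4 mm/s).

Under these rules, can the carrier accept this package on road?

Organic peroxide kit: self-accelerating decomposition temperature 40.6 °C ≤ 75 °C → Code H-3 (Self-Reactive).
Polymerization initiator: self-accelerating decomposition temperature 46.8 °C ≤ 75 °C → Code H-3 (Self-Reactive).
Sparkler sticks: burn rate 4 mm/s > 1.8 mm/s → Code H-8 (Flammable Solid).
Total Code H-3: (three 58 g packs = 174 g) + (one 6.2 oz pack = 176.08 g) = 350.08 g.
350.08 g ≤ 500 g (road limit, Code H-3) — within limit.
Code H-8 quantity: three 11.4 oz packs = 971.28 g.
That is within the Code H-8 road limit of 1 kg.
Every hazard code is within its road limit and no segregation rule is violated.

Yes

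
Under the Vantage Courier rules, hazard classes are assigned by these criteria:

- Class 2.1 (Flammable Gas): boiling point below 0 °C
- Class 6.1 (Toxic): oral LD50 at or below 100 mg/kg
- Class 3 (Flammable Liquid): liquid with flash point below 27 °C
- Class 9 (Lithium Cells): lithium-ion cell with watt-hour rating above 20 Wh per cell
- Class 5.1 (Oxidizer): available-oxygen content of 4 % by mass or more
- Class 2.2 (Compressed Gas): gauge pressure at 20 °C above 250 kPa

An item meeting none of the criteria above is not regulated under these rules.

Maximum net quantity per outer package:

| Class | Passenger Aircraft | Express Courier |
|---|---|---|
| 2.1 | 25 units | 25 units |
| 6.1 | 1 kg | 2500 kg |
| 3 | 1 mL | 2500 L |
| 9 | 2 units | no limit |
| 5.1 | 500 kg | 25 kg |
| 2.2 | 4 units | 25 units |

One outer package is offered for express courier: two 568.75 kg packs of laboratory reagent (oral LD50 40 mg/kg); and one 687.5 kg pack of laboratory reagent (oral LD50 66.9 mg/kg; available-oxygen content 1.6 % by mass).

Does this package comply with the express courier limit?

Yes

The laboratory reagent has oral LD50 40 mg/kg, which is ≤ 100 mg/kg, so it is Class 6.1 (Toxic).
With oral LD50 66.9 mg/kg (≤ 100 mg/kg), the laboratory reagent falls in Class 6.1.
Total Class 6.1: (two 568.75 kg packs = 1137.5 kg) + 687.5 kg = 1825 kg.
That is within the Class 6.1 express courier limit of 2500 kg.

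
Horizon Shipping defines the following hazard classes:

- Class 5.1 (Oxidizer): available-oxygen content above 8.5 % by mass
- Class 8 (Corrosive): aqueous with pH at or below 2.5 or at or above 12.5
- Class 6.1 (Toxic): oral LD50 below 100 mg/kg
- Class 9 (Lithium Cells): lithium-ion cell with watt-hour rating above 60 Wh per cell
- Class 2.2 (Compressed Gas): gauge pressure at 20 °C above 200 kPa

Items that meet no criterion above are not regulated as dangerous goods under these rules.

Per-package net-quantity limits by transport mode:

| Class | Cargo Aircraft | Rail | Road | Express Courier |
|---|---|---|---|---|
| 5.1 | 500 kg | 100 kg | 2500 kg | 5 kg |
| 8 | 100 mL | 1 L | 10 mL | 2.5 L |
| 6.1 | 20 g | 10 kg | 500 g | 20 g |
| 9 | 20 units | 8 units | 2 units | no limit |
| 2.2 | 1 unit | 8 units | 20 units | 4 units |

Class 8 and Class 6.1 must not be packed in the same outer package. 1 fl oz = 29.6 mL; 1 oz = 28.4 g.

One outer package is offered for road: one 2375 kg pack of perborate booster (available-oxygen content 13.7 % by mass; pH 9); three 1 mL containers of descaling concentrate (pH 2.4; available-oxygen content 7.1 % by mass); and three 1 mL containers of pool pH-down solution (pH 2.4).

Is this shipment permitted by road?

With available-oxygen content 13.7 % by mass (> 8.5 % by mass), the perborate booster falls in Class 5.1.
With pH 2.4 (≤ 2.5), the descaling concentrate falls in Class 8.
Pool pH-down solution: pH 2.4 ≤ 2.5 → Class 8 (Corrosive).
Total Class 8: (three 1 mL containers = 3 mL) + (three 1 mL containers = 3 mL) = 6 mL.
That is within the Class 8 road limit of 10 mL.
Class 5.1 quantity: 2375 kg.
2375 kg ≤ 2500 kg (road limit, Class 5.1) — within limit.
The segregation rule (Class 8 with Class 6.1) does not apply to Class 8 with Class 5.1.
Every hazard class is within its road limit and no segregation rule is violated.

Yes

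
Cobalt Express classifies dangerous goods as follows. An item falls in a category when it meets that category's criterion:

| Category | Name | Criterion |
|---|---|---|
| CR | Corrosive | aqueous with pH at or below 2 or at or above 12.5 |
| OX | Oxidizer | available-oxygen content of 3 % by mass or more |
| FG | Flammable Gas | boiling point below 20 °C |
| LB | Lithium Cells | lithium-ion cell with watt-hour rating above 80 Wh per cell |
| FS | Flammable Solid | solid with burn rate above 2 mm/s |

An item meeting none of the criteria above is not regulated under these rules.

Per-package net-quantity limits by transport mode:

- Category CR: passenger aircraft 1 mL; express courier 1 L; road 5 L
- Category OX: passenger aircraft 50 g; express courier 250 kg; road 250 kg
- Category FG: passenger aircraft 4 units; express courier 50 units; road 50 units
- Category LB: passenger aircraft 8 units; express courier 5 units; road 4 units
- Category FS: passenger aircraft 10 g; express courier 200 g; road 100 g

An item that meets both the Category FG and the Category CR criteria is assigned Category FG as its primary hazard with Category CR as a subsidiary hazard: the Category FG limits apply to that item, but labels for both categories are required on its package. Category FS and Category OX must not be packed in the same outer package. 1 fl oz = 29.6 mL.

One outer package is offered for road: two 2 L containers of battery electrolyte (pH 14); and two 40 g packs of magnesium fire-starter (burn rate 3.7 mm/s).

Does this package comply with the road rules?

With pH 14 (≥ 12.5), the battery electrolyte falls in Category CR.
Burn rate 3.7 mm/s meets the Category FS criterion (Flammable Solid), so the magnesium fire-starter is Category FS.
Category FS quantity: two 40 g packs = 80 g.
80 g ≤ 100 g (road limit, Category FS) — within limit.
Category CR quantity: two 2 L containers = 4 L.
That is within the Category CR road limit of 5 L.
The segregation rule (Category FS with Category OX) does not apply to Category FS with Category CR.
Every hazard category is within its road limit and no segregation rule is violated.

Yes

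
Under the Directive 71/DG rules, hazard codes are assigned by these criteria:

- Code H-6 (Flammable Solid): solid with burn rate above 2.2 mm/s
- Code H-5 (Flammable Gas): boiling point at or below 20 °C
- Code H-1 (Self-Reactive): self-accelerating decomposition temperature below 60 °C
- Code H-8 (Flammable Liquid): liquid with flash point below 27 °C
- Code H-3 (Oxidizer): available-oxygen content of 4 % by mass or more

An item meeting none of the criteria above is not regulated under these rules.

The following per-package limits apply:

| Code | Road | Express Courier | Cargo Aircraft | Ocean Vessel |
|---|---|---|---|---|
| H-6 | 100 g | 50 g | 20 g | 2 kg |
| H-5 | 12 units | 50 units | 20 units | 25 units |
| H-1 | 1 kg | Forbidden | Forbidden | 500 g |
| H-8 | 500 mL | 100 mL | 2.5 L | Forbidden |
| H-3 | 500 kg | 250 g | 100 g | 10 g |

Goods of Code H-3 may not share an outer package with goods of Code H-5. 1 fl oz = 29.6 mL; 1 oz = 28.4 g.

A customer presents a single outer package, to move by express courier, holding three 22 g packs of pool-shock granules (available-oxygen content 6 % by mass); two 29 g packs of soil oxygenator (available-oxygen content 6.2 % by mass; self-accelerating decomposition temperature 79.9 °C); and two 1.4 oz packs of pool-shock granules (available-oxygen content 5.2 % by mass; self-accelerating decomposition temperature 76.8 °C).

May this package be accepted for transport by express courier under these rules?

Yes

Pool-shock granules: available-oxygen content 6 % by mass ≥ 4 % by mass → Code H-3 (Oxidizer).
Available-oxygen content 6.2 % by mass meets the Code H-3 criterion (Oxidizer), so the soil oxygenator is Code H-3.
Pool-shock granules: available-oxygen content 5.2 % by mass ≥ 4 % by mass → Code H-3 (Oxidizer).
Code H-3 net quantity: (three 22 g packs = 66 g) + (two 29 g packs = 58 g) + (two 1.4 oz packs = 79.52 g) = 203.52 g.
203.52 g ≤ 250 g (express courier limit, Code H-3) — within limit.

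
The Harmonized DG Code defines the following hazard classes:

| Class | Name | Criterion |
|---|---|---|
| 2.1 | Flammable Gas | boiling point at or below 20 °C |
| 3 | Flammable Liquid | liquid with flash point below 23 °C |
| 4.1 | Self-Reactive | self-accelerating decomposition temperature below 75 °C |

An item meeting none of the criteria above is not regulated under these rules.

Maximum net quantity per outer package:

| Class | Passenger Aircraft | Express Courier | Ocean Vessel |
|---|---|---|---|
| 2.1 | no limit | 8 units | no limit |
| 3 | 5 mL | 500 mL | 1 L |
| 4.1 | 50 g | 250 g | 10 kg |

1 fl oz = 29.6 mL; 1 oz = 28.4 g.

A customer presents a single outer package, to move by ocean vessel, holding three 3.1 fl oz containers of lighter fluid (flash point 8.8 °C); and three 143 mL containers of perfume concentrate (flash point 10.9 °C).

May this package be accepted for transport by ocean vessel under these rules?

Yes

With flash point 8.8 °C (< 23 °C), the lighter fluid falls in Class 3.
The perfume concentrate has flash point 10.9 °C, which is < 23 °C, so it is Class 3 (Flammable Liquid).
Class 3 net quantity: (three 3.1 fl oz containers = 275.28 mL) + (three 143 mL containers = 429 mL) = 704.28 mL.
704.28 mL ≤ 1 L (ocean vessel limit, Class 3) — within limit.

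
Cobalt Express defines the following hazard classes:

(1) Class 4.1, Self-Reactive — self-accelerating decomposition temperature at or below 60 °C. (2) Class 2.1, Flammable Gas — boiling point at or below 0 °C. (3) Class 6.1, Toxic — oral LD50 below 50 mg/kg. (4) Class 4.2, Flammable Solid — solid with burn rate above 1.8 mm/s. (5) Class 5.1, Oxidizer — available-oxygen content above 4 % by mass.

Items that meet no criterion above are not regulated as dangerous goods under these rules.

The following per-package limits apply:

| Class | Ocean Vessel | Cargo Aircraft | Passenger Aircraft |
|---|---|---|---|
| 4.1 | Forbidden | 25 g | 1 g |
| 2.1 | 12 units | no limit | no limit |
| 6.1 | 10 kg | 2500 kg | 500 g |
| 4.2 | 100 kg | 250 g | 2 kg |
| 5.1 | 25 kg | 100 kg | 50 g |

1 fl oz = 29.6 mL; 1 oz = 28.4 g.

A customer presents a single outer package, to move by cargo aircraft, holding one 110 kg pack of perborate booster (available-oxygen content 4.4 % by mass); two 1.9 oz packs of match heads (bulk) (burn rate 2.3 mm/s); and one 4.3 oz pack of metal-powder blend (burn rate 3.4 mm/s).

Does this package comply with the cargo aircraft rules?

No

Perborate booster: available-oxygen content 4.4 % by mass > 4 % by mass → Class 5.1 (Oxidizer).
The match heads (bulk) have burn rate 2.3 mm/s, which is > 1.8 mm/s, so they are Class 4.2 (Flammable Solid).
The metal-powder blend has burn rate 3.4 mm/s, which is > 1.8 mm/s, so it is Class 4.2 (Flammable Solid).
Class 5.1 quantity: 110 kg.
That exceeds the Class 5.1 cargo aircraft limit of 100 kg.
Total Class 4.2: (two 1.9 oz packs = 107.92 g) + (one 4.3 oz pack = 122.12 g) = 230.04 g.
230.04 g is within the cargo aircraft limit of 250 g for Class 4.2.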